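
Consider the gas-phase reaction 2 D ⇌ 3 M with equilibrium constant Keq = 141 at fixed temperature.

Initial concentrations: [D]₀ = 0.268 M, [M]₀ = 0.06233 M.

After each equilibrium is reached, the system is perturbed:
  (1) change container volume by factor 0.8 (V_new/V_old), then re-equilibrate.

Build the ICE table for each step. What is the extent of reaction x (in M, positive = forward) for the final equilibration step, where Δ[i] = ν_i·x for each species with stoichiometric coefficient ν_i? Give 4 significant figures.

Q₀ = 0.003371 vs Keq = 141 ⇒ Q<K, forward
Step 1:
                   D          M
  I            0.268    0.06233
  C          -0.2443     0.3665
  E          0.02365     0.4289
  solve Keq expr → x = 0.1222; check Q = 141
Then change container volume by factor 0.8 (V_new/V_old).
Step 2:
                   D          M
  I          0.02956     0.5361
  C         0.003065  -0.004598
  E          0.03263     0.5315
  solve Keq expr → x = -0.001533; check Q = 141

x = -0.001533 M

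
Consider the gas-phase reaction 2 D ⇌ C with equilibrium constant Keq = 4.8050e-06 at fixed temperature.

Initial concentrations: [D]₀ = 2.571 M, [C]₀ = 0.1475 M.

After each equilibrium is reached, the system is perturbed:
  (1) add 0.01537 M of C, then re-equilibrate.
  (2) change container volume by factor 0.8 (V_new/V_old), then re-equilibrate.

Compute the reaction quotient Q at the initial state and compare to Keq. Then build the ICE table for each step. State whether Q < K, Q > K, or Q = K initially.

Q₀ = 0.02231 vs Keq = 4.8050e-06 ⇒ Q>K, reverse
Step 1:
                   D          C
  init         2.571     0.1475
  Δ           0.2949    -0.1475
  eq           2.866 3.9466e-05
  solve Keq expr → x = -0.1475; check Q = 4.8050e-06
Then add 0.01537 M of C.
Step 2:
                   D          C
  init         2.866    0.01541
  Δ          0.03074   -0.01537
  eq           2.897 4.0317e-05
  solve Keq expr → x = -0.01537; check Q = 4.8050e-06
Then change container volume by factor 0.8 (V_new/V_old).
Step 3:
                   D          C
  init         3.621 5.0396e-05
  Δ       -2.5196e-05 1.2598e-05
  eq           3.621 6.2994e-05
  solve Keq expr → x = 1.2598e-05; check Q = 4.8050e-06

Q₀ = 0.02231; Q > K (proceeds reverse)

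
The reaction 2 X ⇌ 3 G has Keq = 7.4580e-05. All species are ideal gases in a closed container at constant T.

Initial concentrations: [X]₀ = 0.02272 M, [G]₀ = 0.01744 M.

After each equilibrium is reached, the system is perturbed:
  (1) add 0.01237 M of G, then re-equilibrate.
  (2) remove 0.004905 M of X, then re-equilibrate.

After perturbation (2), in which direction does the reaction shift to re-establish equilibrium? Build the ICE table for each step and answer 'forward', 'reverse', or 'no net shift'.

Q₀ = 0.01028 vs Keq = 7.4580e-05 ⇒ Q>K, reverse
Step 1:
                   X          G
  I          0.02272    0.01744
  C         0.008825   -0.01324
  E          0.03155   0.004202
  solve Keq expr → x = -0.004413; check Q = 7.4580e-05
Then add 0.01237 M of G.
Step 2:
                   X          G
  I          0.03155    0.01657
  C         0.007802    -0.0117
  E          0.03935   0.004869
  solve Keq expr → x = -0.003901; check Q = 7.4580e-05
Then remove 0.004905 M of X.
Step 3:
                   X          G
  I          0.03444   0.004869
  C       2.6076e-04 -3.9113e-04
  E           0.0347   0.004478
  solve Keq expr → x = -1.3038e-04; check Q = 7.4580e-05

Direction: reverse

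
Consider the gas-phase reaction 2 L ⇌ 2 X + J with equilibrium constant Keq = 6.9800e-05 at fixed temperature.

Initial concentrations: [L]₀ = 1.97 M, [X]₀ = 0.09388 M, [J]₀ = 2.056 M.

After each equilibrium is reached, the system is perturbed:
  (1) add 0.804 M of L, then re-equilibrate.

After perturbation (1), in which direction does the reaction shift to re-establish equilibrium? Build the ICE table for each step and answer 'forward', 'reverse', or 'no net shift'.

Direction: forward

Q₀ = 0.004669 vs Keq = 6.9800e-05 ⇒ Q>K, reverse
Step 1:
                  L         X         J
  I            1.97   0.09388     2.056
  C          0.0818   -0.0818   -0.0409
  E           2.052   0.01208     2.015
  solve Keq expr → x = -0.0409; check Q = 6.9800e-05
Then add 0.804 M of L.
Step 2:
                  L         X         J
  I           2.856   0.01208     2.015
  C       -0.004695  0.004695  0.002347
  E           2.851   0.01677     2.017
  solve Keq expr → x = 0.002347; check Q = 6.9800e-05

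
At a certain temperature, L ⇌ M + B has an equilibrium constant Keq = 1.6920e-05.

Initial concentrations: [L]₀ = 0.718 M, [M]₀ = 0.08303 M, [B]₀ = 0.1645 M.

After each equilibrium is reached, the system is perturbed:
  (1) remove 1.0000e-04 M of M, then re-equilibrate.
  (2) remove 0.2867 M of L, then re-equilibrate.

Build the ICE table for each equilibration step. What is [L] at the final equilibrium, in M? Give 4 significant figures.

Q₀ = 0.01902 vs Keq = 1.6920e-05 ⇒ Q>K, reverse
Step 1:
                  L         M         B
  init        0.718   0.08303    0.1645
  Δ         0.08286  -0.08286  -0.08286
  eq         0.8009 1.6599e-04   0.08164
  solve Keq expr → x = -0.08286; check Q = 1.6920e-05
Then remove 1.0000e-04 M of M.
Step 2:
                  L         M         B
  init       0.8009 6.5988e-05   0.08164
  Δ       -9.9777e-05 9.9777e-05 9.9777e-05
  eq         0.8008 1.6577e-04   0.08174
  solve Keq expr → x = 9.9777e-05; check Q = 1.6920e-05
Then remove 0.2867 M of L.
Step 3:
                  L         M         B
  init       0.5141 1.6577e-04   0.08174
  Δ       5.9260e-05 -5.9260e-05 -5.9260e-05
  eq         0.5141 1.0651e-04   0.08168
  solve Keq expr → x = -5.9260e-05; check Q = 1.6920e-05

[L]_eq = 0.5141 M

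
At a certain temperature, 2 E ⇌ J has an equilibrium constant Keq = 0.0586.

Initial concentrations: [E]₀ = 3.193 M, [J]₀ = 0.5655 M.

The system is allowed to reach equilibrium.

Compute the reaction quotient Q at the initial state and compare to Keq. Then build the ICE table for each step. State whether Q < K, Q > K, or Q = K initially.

Q₀ = 0.05547; Q < K (proceeds forward)

Q₀ = 0.05547 vs Keq = 0.0586 ⇒ Q<K, forward
Step 1:
                   E          J
  I            3.193     0.5655
  C         -0.03663    0.01831
  E            3.156     0.5838
  solve Keq expr → x = 0.01831; check Q = 0.0586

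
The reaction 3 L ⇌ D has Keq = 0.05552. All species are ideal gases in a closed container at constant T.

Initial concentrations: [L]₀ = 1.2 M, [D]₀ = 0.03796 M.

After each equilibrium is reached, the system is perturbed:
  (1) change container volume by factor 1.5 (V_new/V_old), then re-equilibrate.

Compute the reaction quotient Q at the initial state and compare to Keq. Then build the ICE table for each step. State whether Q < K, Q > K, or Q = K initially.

Q₀ = 0.02197 vs Keq = 0.05552 ⇒ Q<K, forward
Step 1:
                   L          D
  I              1.2    0.03796
  C          -0.1049    0.03496
  E            1.095    0.07292
  solve Keq expr → x = 0.03496; check Q = 0.05552
Then change container volume by factor 1.5 (V_new/V_old).
Step 2:
                   L          D
  I           0.7301    0.04861
  C          0.06281   -0.02094
  E           0.7929    0.02768
  solve Keq expr → x = -0.02094; check Q = 0.05552

Q₀ = 0.02197; Q < K (proceeds forward)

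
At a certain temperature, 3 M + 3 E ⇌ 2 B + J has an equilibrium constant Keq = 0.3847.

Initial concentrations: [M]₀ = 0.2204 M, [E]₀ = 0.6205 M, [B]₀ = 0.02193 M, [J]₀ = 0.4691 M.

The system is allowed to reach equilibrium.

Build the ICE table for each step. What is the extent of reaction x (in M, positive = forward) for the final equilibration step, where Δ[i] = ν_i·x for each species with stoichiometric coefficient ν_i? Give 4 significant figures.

Q₀ = 0.0882 vs Keq = 0.3847 ⇒ Q<K, forward
Step 1:
                    M           E           B           J
  Initial      0.2204      0.6205     0.02193      0.4691
  Change     -0.02216    -0.02216     0.01478    0.007388
  Equil        0.1982      0.5983     0.03671      0.4765
  solve Keq expr → x = 0.007388; check Q = 0.3847

x = 0.007388 M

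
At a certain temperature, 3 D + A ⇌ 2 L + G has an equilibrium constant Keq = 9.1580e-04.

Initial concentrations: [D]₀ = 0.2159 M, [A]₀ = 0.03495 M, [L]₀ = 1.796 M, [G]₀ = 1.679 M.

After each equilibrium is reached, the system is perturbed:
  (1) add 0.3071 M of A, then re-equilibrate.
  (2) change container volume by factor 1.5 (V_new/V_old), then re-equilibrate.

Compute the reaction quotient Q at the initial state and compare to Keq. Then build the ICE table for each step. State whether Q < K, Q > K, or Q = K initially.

Q₀ = 1.5398e+04; Q > K (proceeds reverse)

Q₀ = 1.5398e+04 vs Keq = 9.1580e-04 ⇒ Q>K, reverse
Step 1:
                    D           A           L           G
  init         0.2159     0.03495       1.796       1.679
  Δ              2.49        0.83       -1.66       -0.83
  eq            2.706       0.865       0.136       0.849
  solve Keq expr → x = -0.83; check Q = 9.1580e-04
Then add 0.3071 M of A.
Step 2:
                    D           A           L           G
  init          2.706       1.172       0.136       0.849
  Δ          -0.02766   -0.009218     0.01844    0.009218
  eq            2.678       1.163      0.1544      0.8582
  solve Keq expr → x = 0.009218; check Q = 9.1580e-04
Then change container volume by factor 1.5 (V_new/V_old).
Step 3:
                    D           A           L           G
  init          1.786      0.7752      0.1029      0.5721
  Δ           0.02418    0.008059    -0.01612   -0.008059
  eq             1.81      0.7833     0.08682      0.5641
  solve Keq expr → x = -0.008059; check Q = 9.1580e-04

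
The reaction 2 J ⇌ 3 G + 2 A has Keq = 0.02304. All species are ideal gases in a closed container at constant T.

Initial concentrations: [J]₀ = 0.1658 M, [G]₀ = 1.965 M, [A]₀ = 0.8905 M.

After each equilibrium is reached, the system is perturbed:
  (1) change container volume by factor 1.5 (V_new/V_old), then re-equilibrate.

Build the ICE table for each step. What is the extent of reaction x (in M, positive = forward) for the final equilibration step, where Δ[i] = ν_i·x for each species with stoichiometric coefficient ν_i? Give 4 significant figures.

Q₀ = 218.9 vs Keq = 0.02304 ⇒ Q>K, reverse
Step 1:
                   J          G          A
  I           0.1658      1.965     0.8905
  C           0.7256     -1.088    -0.7256
  E           0.8914     0.8766     0.1649
  solve Keq expr → x = -0.3628; check Q = 0.02304
Then change container volume by factor 1.5 (V_new/V_old).
Step 2:
                   J          G          A
  I           0.5943     0.5844     0.1099
  C         -0.04691    0.07037    0.04691
  E           0.5474     0.6547     0.1568
  solve Keq expr → x = 0.02346; check Q = 0.02304

x = 0.02346 M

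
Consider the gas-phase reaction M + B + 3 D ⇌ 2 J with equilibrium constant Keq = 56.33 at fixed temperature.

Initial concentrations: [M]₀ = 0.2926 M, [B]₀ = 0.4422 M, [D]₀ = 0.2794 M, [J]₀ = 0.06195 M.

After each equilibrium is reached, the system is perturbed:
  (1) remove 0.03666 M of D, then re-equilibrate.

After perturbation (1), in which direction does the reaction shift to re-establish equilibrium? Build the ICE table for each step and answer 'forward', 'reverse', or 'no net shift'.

Q₀ = 1.36 vs Keq = 56.33 ⇒ Q<K, forward
Step 1:
                   M          B          D          J
  Initial     0.2926     0.4422     0.2794    0.06195
  Change    -0.04153   -0.04153    -0.1246    0.08306
  Equil       0.2511     0.4007     0.1548      0.145
  solve Keq expr → x = 0.04153; check Q = 56.33
Then remove 0.03666 M of D.
Step 2:
                   M          B          D          J
  Initial     0.2511     0.4007     0.1182      0.145
  Change    0.007712   0.007712    0.02314   -0.01542
  Equil       0.2588     0.4084     0.1413     0.1296
  solve Keq expr → x = -0.007712; check Q = 56.33

Direction: reverse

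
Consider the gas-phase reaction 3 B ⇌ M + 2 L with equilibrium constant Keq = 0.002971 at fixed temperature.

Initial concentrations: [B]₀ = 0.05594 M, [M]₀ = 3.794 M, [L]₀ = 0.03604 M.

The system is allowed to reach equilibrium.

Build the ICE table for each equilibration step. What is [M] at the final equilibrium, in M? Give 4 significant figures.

Q₀ = 28.15 vs Keq = 0.002971 ⇒ Q>K, reverse
Step 1:
                  B         M         L
  I         0.05594     3.794   0.03604
  C         0.05256  -0.01752  -0.03504
  E          0.1085     3.776  0.001002
  solve Keq expr → x = -0.01752; check Q = 0.002971

[M]_eq = 3.776 M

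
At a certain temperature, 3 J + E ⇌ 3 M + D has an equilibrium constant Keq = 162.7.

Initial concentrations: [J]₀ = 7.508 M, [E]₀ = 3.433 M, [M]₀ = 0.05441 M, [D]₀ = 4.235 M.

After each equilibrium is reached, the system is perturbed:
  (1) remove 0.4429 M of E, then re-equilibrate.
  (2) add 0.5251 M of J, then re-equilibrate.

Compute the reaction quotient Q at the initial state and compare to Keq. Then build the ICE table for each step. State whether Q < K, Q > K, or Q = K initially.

Q₀ = 4.6951e-07 vs Keq = 162.7 ⇒ Q<K, forward
Step 1:
                    J           E           M           D
  Initial       7.508       3.433     0.05441       4.235
  Change       -5.793      -1.931       5.793       1.931
  Equil         1.715       1.502       5.847       6.166
  solve Keq expr → x = 1.931; check Q = 162.7
Then remove 0.4429 M of E.
Step 2:
                    J           E           M           D
  Initial       1.715       1.059       5.847       6.166
  Change       0.1362     0.04541     -0.1362    -0.04541
  Equil         1.851       1.105       5.711       6.121
  solve Keq expr → x = -0.04541; check Q = 162.7
Then add 0.5251 M of J.
Step 3:
                    J           E           M           D
  Initial       2.376       1.105       5.711       6.121
  Change       -0.334     -0.1113       0.334      0.1113
  Equil         2.042      0.9932       6.045       6.232
  solve Keq expr → x = 0.1113; check Q = 162.7

Q₀ = 4.6951e-07; Q < K (proceeds forward)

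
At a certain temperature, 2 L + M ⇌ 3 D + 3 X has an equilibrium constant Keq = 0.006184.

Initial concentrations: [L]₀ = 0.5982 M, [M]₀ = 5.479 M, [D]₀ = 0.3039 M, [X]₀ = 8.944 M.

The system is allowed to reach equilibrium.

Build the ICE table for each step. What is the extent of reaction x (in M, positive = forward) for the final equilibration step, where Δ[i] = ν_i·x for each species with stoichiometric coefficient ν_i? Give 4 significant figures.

Q₀ = 10.24 vs Keq = 0.006184 ⇒ Q>K, reverse
Step 1:
                  L         M         D         X
  init       0.5982     5.479    0.3039     8.944
  Δ          0.1814   0.09071   -0.2721   -0.2721
  eq         0.7796      5.57   0.03178     8.672
  solve Keq expr → x = -0.09071; check Q = 0.006184

x = -0.09071 M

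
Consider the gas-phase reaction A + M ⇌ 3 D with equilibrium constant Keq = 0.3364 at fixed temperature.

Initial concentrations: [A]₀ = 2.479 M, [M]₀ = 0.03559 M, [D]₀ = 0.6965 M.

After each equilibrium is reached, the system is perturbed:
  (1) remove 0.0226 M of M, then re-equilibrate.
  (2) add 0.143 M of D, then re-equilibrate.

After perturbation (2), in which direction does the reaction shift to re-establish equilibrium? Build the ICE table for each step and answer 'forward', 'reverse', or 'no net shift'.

Q₀ = 3.83 vs Keq = 0.3364 ⇒ Q>K, reverse
Step 1:
                   A          M          D
  init         2.479    0.03559     0.6965
  Δ          0.07843    0.07843    -0.2353
  eq           2.557      0.114     0.4612
  solve Keq expr → x = -0.07843; check Q = 0.3364
Then remove 0.0226 M of M.
Step 2:
                   A          M          D
  init         2.557    0.09142     0.4612
  Δ         0.007148   0.007148   -0.02144
  eq           2.565    0.09857     0.4398
  solve Keq expr → x = -0.007148; check Q = 0.3364
Then add 0.143 M of D.
Step 3:
                   A          M          D
  init         2.565    0.09857     0.5828
  Δ          0.03242    0.03242   -0.09725
  eq           2.597      0.131     0.4855
  solve Keq expr → x = -0.03242; check Q = 0.3364

Direction: reverse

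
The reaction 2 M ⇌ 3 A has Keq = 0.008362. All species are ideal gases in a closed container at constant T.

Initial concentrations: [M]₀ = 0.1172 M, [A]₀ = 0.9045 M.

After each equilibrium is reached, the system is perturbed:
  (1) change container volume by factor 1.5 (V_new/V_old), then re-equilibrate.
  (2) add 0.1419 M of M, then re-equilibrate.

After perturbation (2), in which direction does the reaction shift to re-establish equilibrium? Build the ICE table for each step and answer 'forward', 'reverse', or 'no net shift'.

Direction: forward

Q₀ = 53.87 vs Keq = 0.008362 ⇒ Q>K, reverse
Step 1:
                  M         A
  I          0.1172    0.9045
  C          0.5044   -0.7567
  E          0.6216    0.1478
  solve Keq expr → x = -0.2522; check Q = 0.008362
Then change container volume by factor 1.5 (V_new/V_old).
Step 2:
                  M         A
  I          0.4144   0.09856
  C       -0.008479   0.01272
  E          0.4059    0.1113
  solve Keq expr → x = 0.00424; check Q = 0.008362
Then add 0.1419 M of M.
Step 3:
                  M         A
  I          0.5478    0.1113
  C        -0.01478   0.02216
  E          0.5331    0.1334
  solve Keq expr → x = 0.007388; check Q = 0.008362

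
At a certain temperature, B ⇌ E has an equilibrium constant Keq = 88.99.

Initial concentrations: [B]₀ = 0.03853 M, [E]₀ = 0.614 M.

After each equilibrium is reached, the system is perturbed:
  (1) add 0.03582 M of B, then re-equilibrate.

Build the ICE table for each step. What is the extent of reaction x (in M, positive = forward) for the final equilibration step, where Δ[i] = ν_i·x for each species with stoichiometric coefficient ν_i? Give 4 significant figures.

x = 0.03542 M

Q₀ = 15.94 vs Keq = 88.99 ⇒ Q<K, forward
Step 1:
                    B           E
  init        0.03853       0.614
  Δ          -0.03128     0.03128
  eq         0.007251      0.6453
  solve Keq expr → x = 0.03128; check Q = 88.99
Then add 0.03582 M of B.
Step 2:
                    B           E
  init        0.04307      0.6453
  Δ          -0.03542     0.03542
  eq         0.007649      0.6807
  solve Keq expr → x = 0.03542; check Q = 88.99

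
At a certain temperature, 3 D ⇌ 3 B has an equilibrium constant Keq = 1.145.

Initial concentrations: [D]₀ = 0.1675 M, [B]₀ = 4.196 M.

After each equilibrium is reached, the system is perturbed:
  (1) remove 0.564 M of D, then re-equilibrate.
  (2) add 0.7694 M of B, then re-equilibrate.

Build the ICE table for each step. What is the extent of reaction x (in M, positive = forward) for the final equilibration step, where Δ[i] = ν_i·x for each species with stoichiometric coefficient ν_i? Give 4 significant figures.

x = -0.1253 M

Q₀ = 1.5720e+04 vs Keq = 1.145 ⇒ Q>K, reverse
Step 1:
                   D          B
  I           0.1675      4.196
  C            1.965     -1.965
  E            2.133      2.231
  solve Keq expr → x = -0.655; check Q = 1.145
Then remove 0.564 M of D.
Step 2:
                   D          B
  I            1.569      2.231
  C           0.2884    -0.2884
  E            1.857      1.943
  solve Keq expr → x = -0.09612; check Q = 1.145
Then add 0.7694 M of B.
Step 3:
                   D          B
  I            1.857      2.712
  C            0.376     -0.376
  E            2.233      2.336
  solve Keq expr → x = -0.1253; check Q = 1.145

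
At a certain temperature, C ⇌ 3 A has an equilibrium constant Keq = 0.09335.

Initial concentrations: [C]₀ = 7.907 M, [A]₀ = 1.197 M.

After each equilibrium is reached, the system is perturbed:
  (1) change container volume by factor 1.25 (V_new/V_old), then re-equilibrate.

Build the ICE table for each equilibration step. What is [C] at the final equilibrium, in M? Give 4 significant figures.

Q₀ = 0.2169 vs Keq = 0.09335 ⇒ Q>K, reverse
Step 1:
                  C         A
  I           7.907     1.197
  C         0.09653   -0.2896
  E           8.004    0.9074
  solve Keq expr → x = -0.09653; check Q = 0.09335
Then change container volume by factor 1.25 (V_new/V_old).
Step 2:
                  C         A
  I           6.403    0.7259
  C        -0.03825    0.1148
  E           6.365    0.8407
  solve Keq expr → x = 0.03825; check Q = 0.09335

[C]_eq = 6.365 M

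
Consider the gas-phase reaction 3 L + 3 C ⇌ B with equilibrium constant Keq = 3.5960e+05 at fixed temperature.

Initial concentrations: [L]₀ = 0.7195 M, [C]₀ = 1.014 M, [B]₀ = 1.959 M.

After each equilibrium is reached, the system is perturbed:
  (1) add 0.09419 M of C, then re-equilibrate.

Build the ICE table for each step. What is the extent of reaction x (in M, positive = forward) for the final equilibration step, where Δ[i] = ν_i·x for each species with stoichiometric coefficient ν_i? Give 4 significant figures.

x = 0.003405 M

Q₀ = 5.045 vs Keq = 3.5960e+05 ⇒ Q<K, forward
Step 1:
                    L           C           B
  Initial      0.7195       1.014       1.959
  Change      -0.6669     -0.6669      0.2223
  Equil       0.05255      0.3471       2.181
  solve Keq expr → x = 0.2223; check Q = 3.5960e+05
Then add 0.09419 M of C.
Step 2:
                    L           C           B
  Initial     0.05255      0.4412       2.181
  Change     -0.01022    -0.01022    0.003405
  Equil       0.04233       0.431       2.185
  solve Keq expr → x = 0.003405; check Q = 3.5960e+05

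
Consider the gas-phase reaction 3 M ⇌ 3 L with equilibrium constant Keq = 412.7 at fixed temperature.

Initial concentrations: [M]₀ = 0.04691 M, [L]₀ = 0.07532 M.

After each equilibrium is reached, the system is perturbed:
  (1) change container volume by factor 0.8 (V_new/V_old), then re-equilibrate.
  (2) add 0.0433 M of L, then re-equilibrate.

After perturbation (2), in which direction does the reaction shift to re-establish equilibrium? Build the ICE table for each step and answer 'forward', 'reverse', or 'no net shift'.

Q₀ = 4.139 vs Keq = 412.7 ⇒ Q<K, forward
Step 1:
                  M         L
  init      0.04691   0.07532
  Δ        -0.03244   0.03244
  eq        0.01447    0.1078
  solve Keq expr → x = 0.01081; check Q = 412.7
Then change container volume by factor 0.8 (V_new/V_old).
Step 2:
                  M         L
  init      0.01809    0.1347
  Δ               0         0
  eq        0.01809    0.1347
  solve Keq expr → x = 0; check Q = 412.7
Then add 0.0433 M of L.
Step 3:
                  M         L
  init      0.01809     0.178
  Δ        0.005127 -0.005127
  eq        0.02322    0.1729
  solve Keq expr → x = -0.001709; check Q = 412.7

Direction: reverse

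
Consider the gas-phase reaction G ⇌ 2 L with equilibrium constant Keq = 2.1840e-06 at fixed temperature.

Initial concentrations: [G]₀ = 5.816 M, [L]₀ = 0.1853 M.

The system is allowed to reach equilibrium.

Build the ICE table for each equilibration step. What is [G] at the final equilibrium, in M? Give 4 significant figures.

[G]_eq = 5.907 M

Q₀ = 0.005904 vs Keq = 2.1840e-06 ⇒ Q>K, reverse
Step 1:
                  G         L
  I           5.816    0.1853
  C         0.09085   -0.1817
  E           5.907  0.003592
  solve Keq expr → x = -0.09085; check Q = 2.1840e-06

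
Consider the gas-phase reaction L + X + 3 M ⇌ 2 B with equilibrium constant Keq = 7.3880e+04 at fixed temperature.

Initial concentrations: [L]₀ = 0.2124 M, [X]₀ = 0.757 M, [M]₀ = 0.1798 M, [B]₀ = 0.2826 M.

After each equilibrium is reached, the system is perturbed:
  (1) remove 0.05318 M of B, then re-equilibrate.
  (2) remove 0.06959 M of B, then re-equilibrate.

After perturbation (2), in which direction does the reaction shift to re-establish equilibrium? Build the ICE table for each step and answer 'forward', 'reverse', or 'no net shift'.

Q₀ = 85.45 vs Keq = 7.3880e+04 ⇒ Q<K, forward
Step 1:
                   L          X          M          B
  init        0.2124      0.757     0.1798     0.2826
  Δ         -0.05125   -0.05125    -0.1538     0.1025
  eq          0.1611     0.7057    0.02604     0.3851
  solve Keq expr → x = 0.05125; check Q = 7.3880e+04
Then remove 0.05318 M of B.
Step 2:
                   L          X          M          B
  init        0.1611     0.7057    0.02604     0.3319
  Δ       -7.7841e-04 -7.7841e-04  -0.002335   0.001557
  eq          0.1604      0.705     0.0237     0.3335
  solve Keq expr → x = 7.7841e-04; check Q = 7.3880e+04
Then remove 0.06959 M of B.
Step 3:
                   L          X          M          B
  init        0.1604      0.705     0.0237     0.2639
  Δ        -0.001085  -0.001085  -0.003256   0.002171
  eq          0.1593     0.7039    0.02045     0.2661
  solve Keq expr → x = 0.001085; check Q = 7.3880e+04

Direction: forward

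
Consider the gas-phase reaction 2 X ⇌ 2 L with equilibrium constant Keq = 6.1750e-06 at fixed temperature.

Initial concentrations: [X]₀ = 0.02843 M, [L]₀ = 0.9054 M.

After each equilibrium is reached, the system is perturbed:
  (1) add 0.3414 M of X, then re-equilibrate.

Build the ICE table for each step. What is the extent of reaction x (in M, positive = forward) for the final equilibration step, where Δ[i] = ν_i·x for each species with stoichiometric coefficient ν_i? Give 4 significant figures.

Q₀ = 1014 vs Keq = 6.1750e-06 ⇒ Q>K, reverse
Step 1:
                  X         L
  I         0.02843    0.9054
  C          0.9031   -0.9031
  E          0.9315  0.002315
  solve Keq expr → x = -0.4515; check Q = 6.1750e-06
Then add 0.3414 M of X.
Step 2:
                  X         L
  I           1.273  0.002315
  C       -8.4626e-04 8.4626e-04
  E           1.272  0.003161
  solve Keq expr → x = 4.2313e-04; check Q = 6.1750e-06

x = 4.2313e-04 M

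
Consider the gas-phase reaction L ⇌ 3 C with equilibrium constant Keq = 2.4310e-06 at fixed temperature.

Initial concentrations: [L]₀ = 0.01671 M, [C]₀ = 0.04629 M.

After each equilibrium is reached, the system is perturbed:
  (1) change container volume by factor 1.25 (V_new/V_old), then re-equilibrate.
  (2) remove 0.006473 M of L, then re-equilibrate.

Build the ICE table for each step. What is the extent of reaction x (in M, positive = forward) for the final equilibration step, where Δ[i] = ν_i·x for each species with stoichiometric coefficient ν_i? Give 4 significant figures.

Q₀ = 0.005936 vs Keq = 2.4310e-06 ⇒ Q>K, reverse
Step 1:
                    L           C
  init        0.01671     0.04629
  Δ           0.01403    -0.04208
  eq          0.03074    0.004212
  solve Keq expr → x = -0.01403; check Q = 2.4310e-06
Then change container volume by factor 1.25 (V_new/V_old).
Step 2:
                    L           C
  init        0.02459     0.00337
  Δ       -1.7702e-04  5.3106e-04
  eq          0.02441    0.003901
  solve Keq expr → x = 1.7702e-04; check Q = 2.4310e-06
Then remove 0.006473 M of L.
Step 3:
                    L           C
  init        0.01794    0.003901
  Δ        1.2420e-04 -3.7260e-04
  eq          0.01806    0.003528
  solve Keq expr → x = -1.2420e-04; check Q = 2.4310e-06

x = -1.2420e-04 M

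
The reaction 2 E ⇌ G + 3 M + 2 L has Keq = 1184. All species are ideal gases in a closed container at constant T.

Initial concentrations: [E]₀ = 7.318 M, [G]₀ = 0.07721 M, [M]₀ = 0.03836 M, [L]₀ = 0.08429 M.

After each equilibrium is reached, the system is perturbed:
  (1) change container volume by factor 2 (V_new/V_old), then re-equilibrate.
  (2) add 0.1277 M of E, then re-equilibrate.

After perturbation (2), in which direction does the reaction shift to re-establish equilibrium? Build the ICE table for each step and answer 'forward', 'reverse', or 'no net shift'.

Direction: forward

Q₀ = 5.7820e-10 vs Keq = 1184 ⇒ Q<K, forward
Step 1:
                   E          G          M          L
  Initial      7.318    0.07721    0.03836    0.08429
  Change       -4.26       2.13       6.39       4.26
  Equil        3.058      2.207      6.429      4.345
  solve Keq expr → x = 2.13; check Q = 1184
Then change container volume by factor 2 (V_new/V_old).
Step 2:
                   E          G          M          L
  Initial      1.529      1.104      3.214      2.172
  Change     -0.6701      0.335      1.005     0.6701
  Equil       0.8588      1.439       4.22      2.842
  solve Keq expr → x = 0.335; check Q = 1184
Then add 0.1277 M of E.
Step 3:
                   E          G          M          L
  Initial     0.9865      1.439       4.22      2.842
  Change    -0.06614    0.03307    0.09921    0.06614
  Equil       0.9203      1.472      4.319      2.909
  solve Keq expr → x = 0.03307; check Q = 1184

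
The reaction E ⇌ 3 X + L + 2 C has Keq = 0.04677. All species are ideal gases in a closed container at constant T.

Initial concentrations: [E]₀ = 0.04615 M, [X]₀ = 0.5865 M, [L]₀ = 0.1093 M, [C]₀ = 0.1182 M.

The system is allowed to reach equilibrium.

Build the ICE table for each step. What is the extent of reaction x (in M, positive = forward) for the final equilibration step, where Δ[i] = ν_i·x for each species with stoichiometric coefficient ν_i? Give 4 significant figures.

x = 0.02384 M

Q₀ = 0.006676 vs Keq = 0.04677 ⇒ Q<K, forward
Step 1:
                  E         X         L         C
  init      0.04615    0.5865    0.1093    0.1182
  Δ        -0.02384   0.07151   0.02384   0.04767
  eq        0.02231     0.658    0.1331    0.1659
  solve Keq expr → x = 0.02384; check Q = 0.04677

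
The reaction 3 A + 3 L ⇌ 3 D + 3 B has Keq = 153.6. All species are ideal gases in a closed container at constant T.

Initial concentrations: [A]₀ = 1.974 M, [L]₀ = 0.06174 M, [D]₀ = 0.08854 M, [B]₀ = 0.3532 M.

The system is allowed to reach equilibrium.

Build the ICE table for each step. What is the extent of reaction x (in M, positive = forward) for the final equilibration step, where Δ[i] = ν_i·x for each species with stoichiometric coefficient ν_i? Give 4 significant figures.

x = 0.01866 M

Q₀ = 0.01689 vs Keq = 153.6 ⇒ Q<K, forward
Step 1:
                    A           L           D           B
  Initial       1.974     0.06174     0.08854      0.3532
  Change     -0.05598    -0.05598     0.05598     0.05598
  Equil         1.918    0.005757      0.1445      0.4092
  solve Keq expr → x = 0.01866; check Q = 153.6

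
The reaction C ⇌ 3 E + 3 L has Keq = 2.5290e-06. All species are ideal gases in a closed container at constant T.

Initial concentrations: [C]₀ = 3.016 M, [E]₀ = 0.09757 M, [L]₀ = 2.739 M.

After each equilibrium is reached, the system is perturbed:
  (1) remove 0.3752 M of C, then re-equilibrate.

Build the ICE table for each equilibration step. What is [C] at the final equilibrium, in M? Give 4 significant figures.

[C]_eq = 2.671 M

Q₀ = 0.006328 vs Keq = 2.5290e-06 ⇒ Q>K, reverse
Step 1:
                  C         E         L
  Initial     3.016   0.09757     2.739
  Change    0.03004  -0.09011  -0.09011
  Equil       3.046  0.007456     2.649
  solve Keq expr → x = -0.03004; check Q = 2.5290e-06
Then remove 0.3752 M of C.
Step 2:
                  C         E         L
  Initial     2.671  0.007456     2.649
  Change  1.0623e-04 -3.1868e-04 -3.1868e-04
  Equil       2.671  0.007137     2.649
  solve Keq expr → x = -1.0623e-04; check Q = 2.5290e-06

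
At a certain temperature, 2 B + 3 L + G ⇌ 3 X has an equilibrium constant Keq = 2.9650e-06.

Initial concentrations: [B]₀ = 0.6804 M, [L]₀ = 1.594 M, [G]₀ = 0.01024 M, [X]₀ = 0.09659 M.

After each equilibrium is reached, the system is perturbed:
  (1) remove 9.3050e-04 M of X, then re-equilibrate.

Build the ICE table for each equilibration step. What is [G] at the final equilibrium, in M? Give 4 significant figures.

Q₀ = 0.04694 vs Keq = 2.9650e-06 ⇒ Q>K, reverse
Step 1:
                   B          L          G          X
  init        0.6804      1.594    0.01024    0.09659
  Δ          0.05987    0.08981    0.02994   -0.08981
  eq          0.7403      1.684    0.04018    0.00678
  solve Keq expr → x = -0.02994; check Q = 2.9650e-06
Then remove 9.3050e-04 M of X.
Step 2:
                   B          L          G          X
  init        0.7403      1.684    0.04018   0.005849
  Δ       -6.0410e-04 -9.0615e-04 -3.0205e-04 9.0615e-04
  eq          0.7397      1.683    0.03987   0.006756
  solve Keq expr → x = 3.0205e-04; check Q = 2.9650e-06

[G]_eq = 0.03987 M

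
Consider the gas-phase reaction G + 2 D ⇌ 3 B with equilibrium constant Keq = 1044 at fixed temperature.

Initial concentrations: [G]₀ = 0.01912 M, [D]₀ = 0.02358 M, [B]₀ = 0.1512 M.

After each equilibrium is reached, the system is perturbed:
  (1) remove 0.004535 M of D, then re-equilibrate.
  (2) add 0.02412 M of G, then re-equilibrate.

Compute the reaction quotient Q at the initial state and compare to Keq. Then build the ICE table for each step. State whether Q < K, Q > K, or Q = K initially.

Q₀ = 325.1 vs Keq = 1044 ⇒ Q<K, forward
Step 1:
                  G         D         B
  Initial   0.01912   0.02358    0.1512
  Change  -0.003661 -0.007322   0.01098
  Equil     0.01546   0.01626    0.1622
  solve Keq expr → x = 0.003661; check Q = 1044
Then remove 0.004535 M of D.
Step 2:
                  G         D         B
  Initial   0.01546   0.01172    0.1622
  Change   0.001555   0.00311 -0.004665
  Equil     0.01701   0.01483    0.1575
  solve Keq expr → x = -0.001555; check Q = 1044
Then add 0.02412 M of G.
Step 3:
                  G         D         B
  Initial   0.04113   0.01483    0.1575
  Change  -0.002202 -0.004404  0.006606
  Equil     0.03893   0.01043    0.1641
  solve Keq expr → x = 0.002202; check Q = 1044

Q₀ = 325.1; Q < K (proceeds forward)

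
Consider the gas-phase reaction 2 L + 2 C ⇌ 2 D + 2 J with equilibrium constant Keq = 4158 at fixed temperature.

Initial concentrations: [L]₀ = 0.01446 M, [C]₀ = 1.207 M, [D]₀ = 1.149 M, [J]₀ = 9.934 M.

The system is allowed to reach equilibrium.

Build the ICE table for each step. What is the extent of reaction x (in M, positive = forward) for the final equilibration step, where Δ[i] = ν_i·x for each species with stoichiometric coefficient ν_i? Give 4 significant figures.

x = -0.05325 M

Q₀ = 4.2770e+05 vs Keq = 4158 ⇒ Q>K, reverse
Step 1:
                  L         C         D         J
  init      0.01446     1.207     1.149     9.934
  Δ          0.1065    0.1065   -0.1065   -0.1065
  eq          0.121     1.314     1.042     9.827
  solve Keq expr → x = -0.05325; check Q = 4158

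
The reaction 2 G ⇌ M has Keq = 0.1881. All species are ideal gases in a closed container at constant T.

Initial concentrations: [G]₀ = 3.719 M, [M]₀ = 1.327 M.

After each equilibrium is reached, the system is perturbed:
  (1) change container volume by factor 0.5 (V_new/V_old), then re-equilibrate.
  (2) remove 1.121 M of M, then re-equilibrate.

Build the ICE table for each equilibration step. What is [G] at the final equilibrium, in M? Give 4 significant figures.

Q₀ = 0.09594 vs Keq = 0.1881 ⇒ Q<K, forward
Step 1:
                  G         M
  I           3.719     1.327
  C         -0.7229    0.3615
  E           2.996     1.688
  solve Keq expr → x = 0.3615; check Q = 0.1881
Then change container volume by factor 0.5 (V_new/V_old).
Step 2:
                  G         M
  I           5.992     3.377
  C          -1.351    0.6753
  E           4.641     4.052
  solve Keq expr → x = 0.6753; check Q = 0.1881
Then remove 1.121 M of M.
Step 3:
                  G         M
  I           4.641     2.931
  C         -0.5219    0.2609
  E            4.12     3.192
  solve Keq expr → x = 0.2609; check Q = 0.1881

[G]_eq = 4.12 M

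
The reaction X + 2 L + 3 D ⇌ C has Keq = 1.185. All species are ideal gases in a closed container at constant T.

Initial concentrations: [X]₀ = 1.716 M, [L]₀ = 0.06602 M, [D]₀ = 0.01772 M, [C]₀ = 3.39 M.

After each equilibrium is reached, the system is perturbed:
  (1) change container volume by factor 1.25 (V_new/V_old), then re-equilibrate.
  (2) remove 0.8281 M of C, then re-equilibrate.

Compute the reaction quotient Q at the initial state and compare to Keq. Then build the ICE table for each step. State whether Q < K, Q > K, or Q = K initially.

Q₀ = 8.1459e+07; Q > K (proceeds reverse)

Q₀ = 8.1459e+07 vs Keq = 1.185 ⇒ Q>K, reverse
Step 1:
                   X          L          D          C
  Initial      1.716    0.06602    0.01772       3.39
  Change      0.3902     0.7804      1.171    -0.3902
  Equil        2.106     0.8464      1.188          3
  solve Keq expr → x = -0.3902; check Q = 1.185
Then change container volume by factor 1.25 (V_new/V_old).
Step 2:
                   X          L          D          C
  Initial      1.685     0.6771     0.9506        2.4
  Change     0.07521     0.1504     0.2256   -0.07521
  Equil         1.76     0.8275      1.176      2.325
  solve Keq expr → x = -0.07521; check Q = 1.185
Then remove 0.8281 M of C.
Step 3:
                   X          L          D          C
  Initial       1.76     0.8275      1.176      1.497
  Change    -0.03095    -0.0619   -0.09286    0.03095
  Equil        1.729     0.7656      1.083      1.527
  solve Keq expr → x = 0.03095; check Q = 1.185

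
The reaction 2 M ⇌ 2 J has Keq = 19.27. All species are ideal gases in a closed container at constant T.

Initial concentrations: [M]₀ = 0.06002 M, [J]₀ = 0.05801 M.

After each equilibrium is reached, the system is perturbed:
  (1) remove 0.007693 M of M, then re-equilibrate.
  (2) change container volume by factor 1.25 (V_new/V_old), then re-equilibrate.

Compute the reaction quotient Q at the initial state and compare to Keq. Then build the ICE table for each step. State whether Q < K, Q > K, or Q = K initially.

Q₀ = 0.9341 vs Keq = 19.27 ⇒ Q<K, forward
Step 1:
                   M          J
  init       0.06002    0.05801
  Δ         -0.03812    0.03812
  eq          0.0219    0.09613
  solve Keq expr → x = 0.01906; check Q = 19.27
Then remove 0.007693 M of M.
Step 2:
                   M          J
  init       0.01421    0.09613
  Δ         0.006266  -0.006266
  eq         0.02047    0.08987
  solve Keq expr → x = -0.003133; check Q = 19.27
Then change container volume by factor 1.25 (V_new/V_old).
Step 3:
                   M          J
  init       0.01638    0.07189
  Δ                0          0
  eq         0.01638    0.07189
  solve Keq expr → x = 0; check Q = 19.27

Q₀ = 0.9341; Q < K (proceeds forward)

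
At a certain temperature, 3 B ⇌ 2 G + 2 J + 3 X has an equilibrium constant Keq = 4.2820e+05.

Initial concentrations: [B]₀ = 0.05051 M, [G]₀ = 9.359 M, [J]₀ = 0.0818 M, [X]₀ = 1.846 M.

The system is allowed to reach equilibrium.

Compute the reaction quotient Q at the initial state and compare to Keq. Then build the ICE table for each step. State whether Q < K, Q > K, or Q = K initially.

Q₀ = 2.8611e+04 vs Keq = 4.2820e+05 ⇒ Q<K, forward
Step 1:
                    B           G           J           X
  Initial     0.05051       9.359      0.0818       1.846
  Change     -0.02676     0.01784     0.01784     0.02676
  Equil       0.02375       9.377     0.09964       1.873
  solve Keq expr → x = 0.008921; check Q = 4.2820e+05

Q₀ = 2.8611e+04; Q < K (proceeds forward)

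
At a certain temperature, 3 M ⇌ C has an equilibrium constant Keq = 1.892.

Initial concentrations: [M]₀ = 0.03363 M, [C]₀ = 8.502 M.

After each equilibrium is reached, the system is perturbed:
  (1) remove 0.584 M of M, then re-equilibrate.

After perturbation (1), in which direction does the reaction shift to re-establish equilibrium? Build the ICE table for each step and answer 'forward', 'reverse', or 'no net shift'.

Q₀ = 2.2353e+05 vs Keq = 1.892 ⇒ Q>K, reverse
Step 1:
                   M          C
  Initial    0.03363      8.502
  Change       1.582    -0.5272
  Equil        1.615      7.975
  solve Keq expr → x = -0.5272; check Q = 1.892
Then remove 0.584 M of M.
Step 2:
                   M          C
  Initial      1.031      7.975
  Change       0.571    -0.1903
  Equil        1.602      7.784
  solve Keq expr → x = -0.1903; check Q = 1.892

Direction: reverse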